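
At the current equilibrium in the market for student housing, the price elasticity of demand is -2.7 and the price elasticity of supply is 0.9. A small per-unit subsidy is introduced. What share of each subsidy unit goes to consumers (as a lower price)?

Consumer share = 0.25

For a small subsidy around the equilibrium, the benefit split depends on the relative slopes, which at a point are proportional to the elasticities.
Buyer share = εs/(εs + |εd|) = 0.9/(0.9 + 2.7) = 0.25; seller share = |εd|/(εs + |εd|) = 0.75.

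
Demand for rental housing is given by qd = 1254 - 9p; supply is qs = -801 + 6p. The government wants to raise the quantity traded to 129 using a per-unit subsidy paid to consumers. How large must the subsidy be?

At q = 129, invert demand for the buyer price: pb = (1254 − 129)/9 = 125; invert supply for the seller price: ps = (129 − (-801))/6 = 155.
The subsidy must fill the gap: s = ps − pb = 155 − 125 = 30.

Required subsidy s = 30 per unit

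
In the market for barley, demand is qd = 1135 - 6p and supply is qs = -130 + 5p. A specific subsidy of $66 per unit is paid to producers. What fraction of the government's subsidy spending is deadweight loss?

DWL / government spending = 0.144

Pre-subsidy: 1135 - 6p = -130 + 5p gives p* = 115, q* = 445.
With the subsidy, sellers receive ps = pb + 66 for each unit, where pb is the price buyers pay.
Supply in terms of pb becomes qs = -130 + 5(pb + 66) = 200 + 5pb. Setting this equal to demand: 1135 - 6pb = 200 + 5pb, so pb = 85.
Sellers receive ps = 85 + 66 = 151; q' = 1135 − 6·85 = 625.
ΔCS = ½(445 + 625)(115 − 85) = 16050; ΔPS = ½(445 + 625)(151 − 115) = 19260.
Government spending = 66 × 625 = 41250.
DWL = ½ × 66 × (625 − 445) = 5940; fraction = 5940 / 41250 = 0.144.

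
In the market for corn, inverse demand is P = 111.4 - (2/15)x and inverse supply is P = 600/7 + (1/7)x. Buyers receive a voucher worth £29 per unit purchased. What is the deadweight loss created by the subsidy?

Pre-subsidy: 111.4 - (2/15)x = 600/7 + (1/7)x gives x* = 93 and P* = 99.
With the rebate, buyers effectively pay Pb = Ps − 29, where Ps is the price sellers receive.
On the curves, Pb = 111.4 - (2/15)x and Ps = 600/7 + (1/7)x; the wedge Ps − Pb = 29 gives 600/7 + (1/7)x − (111.4 - (2/15)x) = 29, so x' = 198.
Then Pb = 111.4 − (2/15)·198 = 85 and Ps = 600/7 + (1/7)·198 = 114.
The subsidy expands output by 198 − 93 = 105 past the efficient level; on those units the gap between marginal cost and willingness to pay runs from 0 up to 29.
DWL = ½ × 29 × 105 = 1522.5.

Deadweight loss = £1522.5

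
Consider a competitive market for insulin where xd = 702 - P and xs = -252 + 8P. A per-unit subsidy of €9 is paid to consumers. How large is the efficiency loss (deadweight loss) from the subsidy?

Pre-subsidy: 702 - P = -252 + 8P gives P* = 106, x* = 596.
With the rebate, buyers effectively pay Pb = Ps − 9, where Ps is the price sellers receive.
Demand in terms of Ps becomes xd = 702 − 1(Ps − 9) = 711 - Ps. Setting this equal to supply: 711 - Ps = -252 + 8Ps, so Ps = 107.
Buyers pay Pb = 107 − 9 = 98; x' = -252 + 8·107 = 604.
The subsidy expands output by 604 − 596 = 8 past the efficient level; on those units the gap between marginal cost and willingness to pay runs from 0 up to 9.
DWL = ½ × 9 × 8 = 36.

Deadweight loss = €36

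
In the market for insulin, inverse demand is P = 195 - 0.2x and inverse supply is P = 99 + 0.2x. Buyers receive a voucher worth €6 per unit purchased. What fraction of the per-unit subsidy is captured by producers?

Pre-subsidy: 195 - 0.2x = 99 + 0.2x gives x* = 240 and P* = 147.
With the rebate, buyers effectively pay Pb = Ps − 6, where Ps is the price sellers receive.
On the curves, Pb = 195 - 0.2x and Ps = 99 + 0.2x; the wedge Ps − Pb = 6 gives 99 + 0.2x − (195 - 0.2x) = 6, so x' = 255.
Then Pb = 195 − 0.2·255 = 144 and Ps = 99 + 0.2·255 = 150.
Buyers' price falls by P* − Pb = 147 − 144 = 3; sellers' price rises by Ps − P* = 150 − 147 = 3.
So producers capture 3/6 = 0.5 of each unit of subsidy.

Producer share = 0.5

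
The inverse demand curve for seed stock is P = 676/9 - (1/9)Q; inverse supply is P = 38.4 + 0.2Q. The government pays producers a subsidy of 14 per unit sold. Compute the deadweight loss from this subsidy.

Pre-subsidy: 676/9 - (1/9)Q = 38.4 + 0.2Q gives Q* = 118 and P* = 62.
With the subsidy, sellers receive Ps = Pb + 14 for each unit, where Pb is the price buyers pay.
On the curves, Pb = 676/9 - (1/9)Q and Ps = 38.4 + 0.2Q; the wedge Ps − Pb = 14 gives 38.4 + 0.2Q − (676/9 - (1/9)Q) = 14, so Q' = 163.
Then Pb = 676/9 − (1/9)·163 = 57 and Ps = 38.4 + 0.2·163 = 71.
The subsidy expands output by 163 − 118 = 45 past the efficient level; on those units the gap between marginal cost and willingness to pay runs from 0 up to 14.
DWL = ½ × 14 × 45 = 315.

Deadweight loss = 315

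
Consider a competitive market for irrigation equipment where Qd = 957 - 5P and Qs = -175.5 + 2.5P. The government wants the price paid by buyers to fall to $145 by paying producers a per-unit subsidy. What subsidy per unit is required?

At a buyer price of 145, quantity demanded is 957 − 5·145 = 232.
Sellers supply 232 only when they receive Ps with -175.5 + 2.5·Ps = 232, i.e. Ps = 163.
s = Ps − Pb = 163 − 145 = 18.

Required subsidy s = $18 per unit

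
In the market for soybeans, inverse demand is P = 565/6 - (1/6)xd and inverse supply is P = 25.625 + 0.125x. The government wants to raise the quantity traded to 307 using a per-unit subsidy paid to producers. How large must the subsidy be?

Required subsidy s = 21 per unit

At x = 307, from the demand curve buyers pay Pb = 565/6 − (1/6)·307 = 43; from the supply curve sellers need Ps = 25.625 + 0.125·307 = 64.
The subsidy must fill the gap: s = Ps − Pb = 64 − 43 = 21.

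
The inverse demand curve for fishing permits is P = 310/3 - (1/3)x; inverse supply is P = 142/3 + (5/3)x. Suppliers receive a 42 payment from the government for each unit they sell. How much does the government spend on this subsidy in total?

Pre-subsidy: 310/3 - (1/3)x = 142/3 + (5/3)x gives x* = 28 and P* = 94.
With the subsidy, sellers receive Ps = Pb + 42 for each unit, where Pb is the price buyers pay.
On the curves, Pb = 310/3 - (1/3)x and Ps = 142/3 + (5/3)x; the wedge Ps − Pb = 42 gives 142/3 + (5/3)x − (310/3 - (1/3)x) = 42, so x' = 49.
Then Pb = 310/3 − (1/3)·49 = 87 and Ps = 142/3 + (5/3)·49 = 129.
Government outlay = subsidy × quantity = 42 × 49 = 2058.

Government cost = 2058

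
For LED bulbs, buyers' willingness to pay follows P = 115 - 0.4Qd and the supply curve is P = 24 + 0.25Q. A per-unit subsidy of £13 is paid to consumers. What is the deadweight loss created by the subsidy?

Deadweight loss = £130

Pre-subsidy: 115 - 0.4Q = 24 + 0.25Q gives Q* = 140 and P* = 59.
With the rebate, buyers effectively pay Pb = Ps − 13, where Ps is the price sellers receive.
On the curves, Pb = 115 - 0.4Q and Ps = 24 + 0.25Q; the wedge Ps − Pb = 13 gives 24 + 0.25Q − (115 - 0.4Q) = 13, so Q' = 160.
Then Pb = 115 − 0.4·160 = 51 and Ps = 24 + 0.25·160 = 64.
The subsidy expands output by 160 − 140 = 20 past the efficient level; on those units the gap between marginal cost and willingness to pay runs from 0 up to 13.
DWL = ½ × 13 × 20 = 130.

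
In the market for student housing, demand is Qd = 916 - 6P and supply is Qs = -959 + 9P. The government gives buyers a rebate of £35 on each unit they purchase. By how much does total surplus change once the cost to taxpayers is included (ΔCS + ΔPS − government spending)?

Pre-subsidy: 916 - 6P = -959 + 9P gives P* = 125, Q* = 166.
With the rebate, buyers effectively pay Pb = Ps − 35, where Ps is the price sellers receive.
Demand in terms of Ps becomes Qd = 916 − 6(Ps − 35) = 1126 - 6Ps. Setting this equal to supply: 1126 - 6Ps = -959 + 9Ps, so Ps = 139.
Buyers pay Pb = 139 − 35 = 104; Q' = -959 + 9·139 = 292.
ΔCS = ½(166 + 292)(125 − 104) = 4809; ΔPS = ½(166 + 292)(139 − 125) = 3206.
Government spending = 35 × 292 = 10220.
Net change = 4809 + 3206 − 10220 = -2205. The loss equals the DWL triangle ½·35·126.

Net change in total surplus = -£2205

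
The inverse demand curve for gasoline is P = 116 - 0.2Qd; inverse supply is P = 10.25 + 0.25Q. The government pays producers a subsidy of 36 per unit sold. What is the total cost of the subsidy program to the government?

Pre-subsidy: 116 - 0.2Q = 10.25 + 0.25Q gives Q* = 235 and P* = 69.
With the subsidy, sellers receive Ps = Pb + 36 for each unit, where Pb is the price buyers pay.
On the curves, Pb = 116 - 0.2Q and Ps = 10.25 + 0.25Q; the wedge Ps − Pb = 36 gives 10.25 + 0.25Q − (116 - 0.2Q) = 36, so Q' = 315.
Then Pb = 116 − 0.2·315 = 53 and Ps = 10.25 + 0.25·315 = 89.
Government outlay = subsidy × quantity = 36 × 315 = 11340.

Government cost = 11340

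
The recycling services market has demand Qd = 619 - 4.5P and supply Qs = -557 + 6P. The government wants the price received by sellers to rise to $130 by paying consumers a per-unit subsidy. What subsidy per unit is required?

At a seller price of 130, quantity supplied is -557 + 6·130 = 223.
Buyers absorb 223 only when they pay Pb with 619 − 4.5·Pb = 223, i.e. Pb = 88.
s = Ps − Pb = 130 − 88 = 42.

Required subsidy s = $42 per unit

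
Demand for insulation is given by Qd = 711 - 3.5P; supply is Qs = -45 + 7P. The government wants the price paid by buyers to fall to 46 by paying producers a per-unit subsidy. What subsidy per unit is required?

At a buyer price of 46, quantity demanded is 711 − 3.5·46 = 550.
Sellers supply 550 only when they receive Ps with -45 + 7·Ps = 550, i.e. Ps = 85.
s = Ps − Pb = 85 − 46 = 39.

Required subsidy s = 39 per unit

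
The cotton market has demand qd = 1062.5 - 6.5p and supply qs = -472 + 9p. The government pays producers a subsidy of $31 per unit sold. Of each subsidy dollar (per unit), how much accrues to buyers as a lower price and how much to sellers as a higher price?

Pre-subsidy: 1062.5 - 6.5p = -472 + 9p gives p* = 99, q* = 419.
With the subsidy, sellers receive ps = pb + 31 for each unit, where pb is the price buyers pay.
Supply in terms of pb becomes qs = -472 + 9(pb + 31) = -193 + 9pb. Setting this equal to demand: 1062.5 - 6.5pb = -193 + 9pb, so pb = 81.
Sellers receive ps = 81 + 31 = 112; q' = 1062.5 − 6.5·81 = 536.
Buyers' price falls by p* − pb = 99 − 81 = 18; sellers' price rises by ps − p* = 112 − 99 = 13.

Buyers gain $18 per unit; sellers gain $13 per unit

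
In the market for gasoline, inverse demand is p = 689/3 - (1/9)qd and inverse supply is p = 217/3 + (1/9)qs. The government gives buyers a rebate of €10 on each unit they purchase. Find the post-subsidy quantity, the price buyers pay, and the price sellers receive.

q' = 753; buyers pay €146; sellers receive €156

Pre-subsidy: 689/3 - (1/9)q = 217/3 + (1/9)q gives q* = 708 and p* = 151.
With the rebate, buyers effectively pay pb = ps − 10, where ps is the price sellers receive.
On the curves, pb = 689/3 - (1/9)q and ps = 217/3 + (1/9)q; the wedge ps − pb = 10 gives 217/3 + (1/9)q − (689/3 - (1/9)q) = 10, so q' = 753.
Then pb = 689/3 − (1/9)·753 = 146 and ps = 217/3 + (1/9)·753 = 156.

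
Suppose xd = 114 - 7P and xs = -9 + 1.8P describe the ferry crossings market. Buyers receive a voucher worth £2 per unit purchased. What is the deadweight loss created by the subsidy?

Pre-subsidy: 114 - 7P = -9 + 1.8P gives P* = 615/44, x* = 711/44.
With the rebate, buyers effectively pay Pb = Ps − 2, where Ps is the price sellers receive.
Demand in terms of Ps becomes xd = 114 − 7(Ps − 2) = 128 - 7Ps. Setting this equal to supply: 128 - 7Ps = -9 + 1.8Ps, so Ps = 685/44.
Buyers pay Pb = 685/44 − 2 = 597/44; x' = -9 + 1.8·(685/44) = 837/44.
The subsidy expands output by 837/44 − 711/44 = 63/22 past the efficient level; on those units the gap between marginal cost and willingness to pay runs from 0 up to 2.
DWL = ½ × 2 × 63/22 = 63/22.

Deadweight loss = 63/22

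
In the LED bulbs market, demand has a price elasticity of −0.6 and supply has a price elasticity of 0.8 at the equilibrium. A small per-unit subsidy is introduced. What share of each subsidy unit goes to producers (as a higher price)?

For a small subsidy around the equilibrium, the benefit split depends on the relative slopes, which at a point are proportional to the elasticities.
Buyer share = εs/(εs + |εd|) = 0.8/(0.8 + 0.6) = 4/7; seller share = |εd|/(εs + |εd|) = 3/7.
So producers capture 3/7 of the subsidy.

Producer share = 3/7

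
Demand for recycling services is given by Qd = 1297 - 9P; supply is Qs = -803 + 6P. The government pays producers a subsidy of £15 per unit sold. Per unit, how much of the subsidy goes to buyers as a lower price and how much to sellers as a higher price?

Pre-subsidy: 1297 - 9P = -803 + 6P gives P* = 140, Q* = 37.
With the subsidy, sellers receive Ps = Pb + 15 for each unit, where Pb is the price buyers pay.
Supply in terms of Pb becomes Qs = -803 + 6(Pb + 15) = -713 + 6Pb. Setting this equal to demand: 1297 - 9Pb = -713 + 6Pb, so Pb = 134.
Sellers receive Ps = 134 + 15 = 149; Q' = 1297 − 9·134 = 91.
Buyers' price falls by P* − Pb = 140 − 134 = 6; sellers' price rises by Ps − P* = 149 − 140 = 9.

Buyers gain £6 per unit; sellers gain £9 per unit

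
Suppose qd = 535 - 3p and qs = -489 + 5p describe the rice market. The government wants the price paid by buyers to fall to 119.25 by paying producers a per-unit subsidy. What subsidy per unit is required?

At a buyer price of 119.25, quantity demanded is 535 − 3·119.25 = 177.25.
Sellers supply 177.25 only when they receive ps with -489 + 5·ps = 177.25, i.e. ps = 133.25.
s = ps − pb = 133.25 − 119.25 = 14.

Required subsidy s = 14 per unit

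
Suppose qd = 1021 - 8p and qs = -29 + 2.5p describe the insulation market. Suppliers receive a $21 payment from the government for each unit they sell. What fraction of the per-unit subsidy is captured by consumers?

Pre-subsidy: 1021 - 8p = -29 + 2.5p gives p* = 100, q* = 221.
With the subsidy, sellers receive ps = pb + 21 for each unit, where pb is the price buyers pay.
Supply in terms of pb becomes qs = -29 + 2.5(pb + 21) = 23.5 + 2.5pb. Setting this equal to demand: 1021 - 8pb = 23.5 + 2.5pb, so pb = 95.
Sellers receive ps = 95 + 21 = 116; q' = 1021 − 8·95 = 261.
Buyers' price falls by p* − pb = 100 − 95 = 5; sellers' price rises by ps − p* = 116 − 100 = 16.
So consumers capture 5/21 = 5/21 of each unit of subsidy.

Consumer share = 5/21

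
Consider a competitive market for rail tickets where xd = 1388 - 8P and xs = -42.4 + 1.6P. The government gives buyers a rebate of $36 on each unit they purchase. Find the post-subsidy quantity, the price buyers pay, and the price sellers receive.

Pre-subsidy: 1388 - 8P = -42.4 + 1.6P gives P* = 149, x* = 196.
With the rebate, buyers effectively pay Pb = Ps − 36, where Ps is the price sellers receive.
Demand in terms of Ps becomes xd = 1388 − 8(Ps − 36) = 1676 - 8Ps. Setting this equal to supply: 1676 - 8Ps = -42.4 + 1.6Ps, so Ps = 179.
Buyers pay Pb = 179 − 36 = 143; x' = -42.4 + 1.6·179 = 244.

x' = 244; buyers pay $143; sellers receive $179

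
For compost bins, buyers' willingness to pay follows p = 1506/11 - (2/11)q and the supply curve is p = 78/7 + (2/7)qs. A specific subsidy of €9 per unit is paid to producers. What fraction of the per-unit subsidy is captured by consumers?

Consumer share = 7/18

Pre-subsidy: 1506/11 - (2/11)q = 78/7 + (2/7)q gives q* = 269 and p* = 88.
With the subsidy, sellers receive ps = pb + 9 for each unit, where pb is the price buyers pay.
On the curves, pb = 1506/11 - (2/11)q and ps = 78/7 + (2/7)q; the wedge ps − pb = 9 gives 78/7 + (2/7)q − (1506/11 - (2/11)q) = 9, so q' = 288.25.
Then pb = 1506/11 − (2/11)·288.25 = 84.5 and ps = 78/7 + (2/7)·288.25 = 93.5.
Buyers' price falls by p* − pb = 88 − 84.5 = 3.5; sellers' price rises by ps − p* = 93.5 − 88 = 5.5.
So consumers capture 3.5/9 = 7/18 of each unit of subsidy.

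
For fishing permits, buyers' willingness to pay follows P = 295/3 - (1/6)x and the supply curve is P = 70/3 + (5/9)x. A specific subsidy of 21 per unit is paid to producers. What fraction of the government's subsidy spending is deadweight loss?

DWL / government spending = 0.109375

Pre-subsidy: 295/3 - (1/6)x = 70/3 + (5/9)x gives x* = 1350/13 and P* = 3160/39.
With the subsidy, sellers receive Ps = Pb + 21 for each unit, where Pb is the price buyers pay.
On the curves, Pb = 295/3 - (1/6)x and Ps = 70/3 + (5/9)x; the wedge Ps − Pb = 21 gives 70/3 + (5/9)x − (295/3 - (1/6)x) = 21, so x' = 1728/13.
Then Pb = 295/3 − (1/6)·(1728/13) = 2971/39 and Ps = 70/3 + (5/9)·(1728/13) = 3790/39.
ΔCS = ½(1350/13 + 1728/13)(3160/39 − 2971/39) = 96957/169; ΔPS = ½(1350/13 + 1728/13)(3790/39 − 3160/39) = 323190/169.
Government spending = 21 × 1728/13 = 36288/13.
DWL = ½ × 21 × (1728/13 − 1350/13) = 3969/13; fraction = (3969/13) / (36288/13) = 0.109375.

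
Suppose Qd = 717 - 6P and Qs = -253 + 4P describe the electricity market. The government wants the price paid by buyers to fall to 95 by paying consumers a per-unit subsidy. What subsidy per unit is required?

At a buyer price of 95, quantity demanded is 717 − 6·95 = 147.
Sellers supply 147 only when they receive Ps with -253 + 4·Ps = 147, i.e. Ps = 100.
s = Ps − Pb = 100 − 95 = 5.

Required subsidy s = 5 per unit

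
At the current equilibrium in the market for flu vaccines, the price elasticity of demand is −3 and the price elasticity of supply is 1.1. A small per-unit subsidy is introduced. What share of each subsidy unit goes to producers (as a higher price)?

Producer share = 30/41

For a small subsidy around the equilibrium, the benefit split depends on the relative slopes, which at a point are proportional to the elasticities.
Buyer share = εs/(εs + |εd|) = 1.1/(1.1 + 3) = 11/41; seller share = |εd|/(εs + |εd|) = 30/41.
So producers capture 30/41 of the subsidy.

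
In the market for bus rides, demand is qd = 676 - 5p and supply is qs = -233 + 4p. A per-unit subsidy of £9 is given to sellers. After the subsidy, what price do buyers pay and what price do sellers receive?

Pre-subsidy: 676 - 5p = -233 + 4p gives p* = 101, q* = 171.
With the subsidy, sellers receive ps = pb + 9 for each unit, where pb is the price buyers pay.
Supply in terms of pb becomes qs = -233 + 4(pb + 9) = -197 + 4pb. Setting this equal to demand: 676 - 5pb = -197 + 4pb, so pb = 97.
Sellers receive ps = 97 + 9 = 106; q' = 676 − 5·97 = 191.

Buyers pay £97; sellers receive £106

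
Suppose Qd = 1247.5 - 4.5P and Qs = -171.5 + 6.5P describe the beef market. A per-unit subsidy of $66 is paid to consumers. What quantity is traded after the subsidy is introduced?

Pre-subsidy: 1247.5 - 4.5P = -171.5 + 6.5P gives P* = 129, Q* = 667.
With the rebate, buyers effectively pay Pb = Ps − 66, where Ps is the price sellers receive.
Demand in terms of Ps becomes Qd = 1247.5 − 4.5(Ps − 66) = 1544.5 - 4.5Ps. Setting this equal to supply: 1544.5 - 4.5Ps = -171.5 + 6.5Ps, so Ps = 156.
Buyers pay Pb = 156 − 66 = 90; Q' = -171.5 + 6.5·156 = 842.5.

Q' = 842.5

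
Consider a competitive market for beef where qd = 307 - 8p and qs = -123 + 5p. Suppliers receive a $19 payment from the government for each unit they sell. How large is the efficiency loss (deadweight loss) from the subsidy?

Deadweight loss = 7220/13

Pre-subsidy: 307 - 8p = -123 + 5p gives p* = 430/13, q* = 551/13.
With the subsidy, sellers receive ps = pb + 19 for each unit, where pb is the price buyers pay.
Supply in terms of pb becomes qs = -123 + 5(pb + 19) = -28 + 5pb. Setting this equal to demand: 307 - 8pb = -28 + 5pb, so pb = 335/13.
Sellers receive ps = 335/13 + 19 = 582/13; q' = 307 − 8·(335/13) = 1311/13.
The subsidy expands output by 1311/13 − 551/13 = 760/13 past the efficient level; on those units the gap between marginal cost and willingness to pay runs from 0 up to 19.
DWL = ½ × 19 × 760/13 = 7220/13.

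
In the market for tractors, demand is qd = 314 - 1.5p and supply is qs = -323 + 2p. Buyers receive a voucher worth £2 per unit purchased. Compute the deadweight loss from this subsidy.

Pre-subsidy: 314 - 1.5p = -323 + 2p gives p* = 182, q* = 41.
With the rebate, buyers effectively pay pb = ps − 2, where ps is the price sellers receive.
Demand in terms of ps becomes qd = 314 − 1.5(ps − 2) = 317 - 1.5ps. Setting this equal to supply: 317 - 1.5ps = -323 + 2ps, so ps = 1280/7.
Buyers pay pb = 1280/7 − 2 = 1266/7; q' = -323 + 2·(1280/7) = 299/7.
The subsidy expands output by 299/7 − 41 = 12/7 past the efficient level; on those units the gap between marginal cost and willingness to pay runs from 0 up to 2.
DWL = ½ × 2 × 12/7 = 12/7.

Deadweight loss = 12/7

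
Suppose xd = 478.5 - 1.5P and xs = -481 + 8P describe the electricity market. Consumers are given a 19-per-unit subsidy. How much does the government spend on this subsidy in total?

Government cost = 6669

Pre-subsidy: 478.5 - 1.5P = -481 + 8P gives P* = 101, x* = 327.
With the rebate, buyers effectively pay Pb = Ps − 19, where Ps is the price sellers receive.
Demand in terms of Ps becomes xd = 478.5 − 1.5(Ps − 19) = 507 - 1.5Ps. Setting this equal to supply: 507 - 1.5Ps = -481 + 8Ps, so Ps = 104.
Buyers pay Pb = 104 − 19 = 85; x' = -481 + 8·104 = 351.
Government outlay = subsidy × quantity = 19 × 351 = 6669.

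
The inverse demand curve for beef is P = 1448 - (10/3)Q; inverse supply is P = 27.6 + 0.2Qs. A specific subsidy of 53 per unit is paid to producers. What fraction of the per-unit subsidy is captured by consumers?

Pre-subsidy: 1448 - (10/3)Q = 27.6 + 0.2Q gives Q* = 402 and P* = 108.
With the subsidy, sellers receive Ps = Pb + 53 for each unit, where Pb is the price buyers pay.
On the curves, Pb = 1448 - (10/3)Q and Ps = 27.6 + 0.2Q; the wedge Ps − Pb = 53 gives 27.6 + 0.2Q − (1448 - (10/3)Q) = 53, so Q' = 417.
Then Pb = 1448 − (10/3)·417 = 58 and Ps = 27.6 + 0.2·417 = 111.
Buyers' price falls by P* − Pb = 108 − 58 = 50; sellers' price rises by Ps − P* = 111 − 108 = 3.
So consumers capture 50/53 = 50/53 of each unit of subsidy.

Consumer share = 50/53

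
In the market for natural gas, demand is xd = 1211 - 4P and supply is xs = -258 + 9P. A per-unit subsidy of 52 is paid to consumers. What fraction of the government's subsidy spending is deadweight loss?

DWL / government spending = 24/301

Pre-subsidy: 1211 - 4P = -258 + 9P gives P* = 113, x* = 759.
With the rebate, buyers effectively pay Pb = Ps − 52, where Ps is the price sellers receive.
Demand in terms of Ps becomes xd = 1211 − 4(Ps − 52) = 1419 - 4Ps. Setting this equal to supply: 1419 - 4Ps = -258 + 9Ps, so Ps = 129.
Buyers pay Pb = 129 − 52 = 77; x' = -258 + 9·129 = 903.
ΔCS = ½(759 + 903)(113 − 77) = 29916; ΔPS = ½(759 + 903)(129 − 113) = 13296.
Government spending = 52 × 903 = 46956.
DWL = ½ × 52 × (903 − 759) = 3744; fraction = 3744 / 46956 = 24/301.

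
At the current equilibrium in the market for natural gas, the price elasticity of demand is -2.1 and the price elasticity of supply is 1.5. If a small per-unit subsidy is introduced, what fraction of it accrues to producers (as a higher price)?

Producer share = 7/12

For a small subsidy around the equilibrium, the benefit split depends on the relative slopes, which at a point are proportional to the elasticities.
Buyer share = εs/(εs + |εd|) = 1.5/(1.5 + 2.1) = 5/12; seller share = |εd|/(εs + |εd|) = 7/12.
So producers capture 7/12 of the subsidy.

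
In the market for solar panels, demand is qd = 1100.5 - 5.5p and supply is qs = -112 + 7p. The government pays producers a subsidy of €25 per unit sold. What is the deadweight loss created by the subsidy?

Pre-subsidy: 1100.5 - 5.5p = -112 + 7p gives p* = 97, q* = 567.
With the subsidy, sellers receive ps = pb + 25 for each unit, where pb is the price buyers pay.
Supply in terms of pb becomes qs = -112 + 7(pb + 25) = 63 + 7pb. Setting this equal to demand: 1100.5 - 5.5pb = 63 + 7pb, so pb = 83.
Sellers receive ps = 83 + 25 = 108; q' = 1100.5 − 5.5·83 = 644.
The subsidy expands output by 644 − 567 = 77 past the efficient level; on those units the gap between marginal cost and willingness to pay runs from 0 up to 25.
DWL = ½ × 25 × 77 = 962.5.

Deadweight loss = €962.5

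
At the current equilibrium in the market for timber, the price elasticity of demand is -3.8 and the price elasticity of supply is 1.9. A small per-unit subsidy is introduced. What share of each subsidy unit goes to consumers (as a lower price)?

For a small subsidy around the equilibrium, the benefit split depends on the relative slopes, which at a point are proportional to the elasticities.
Buyer share = εs/(εs + |εd|) = 1.9/(1.9 + 3.8) = 1/3; seller share = |εd|/(εs + |εd|) = 2/3.

Consumer share = 1/3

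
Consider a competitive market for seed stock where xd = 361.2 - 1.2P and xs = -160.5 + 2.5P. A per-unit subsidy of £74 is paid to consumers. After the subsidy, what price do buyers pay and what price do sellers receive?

Pre-subsidy: 361.2 - 1.2P = -160.5 + 2.5P gives P* = 141, x* = 192.
With the rebate, buyers effectively pay Pb = Ps − 74, where Ps is the price sellers receive.
Demand in terms of Ps becomes xd = 361.2 − 1.2(Ps − 74) = 450 - 1.2Ps. Setting this equal to supply: 450 - 1.2Ps = -160.5 + 2.5Ps, so Ps = 165.
Buyers pay Pb = 165 − 74 = 91; x' = -160.5 + 2.5·165 = 252.

Buyers pay £91; sellers receive £165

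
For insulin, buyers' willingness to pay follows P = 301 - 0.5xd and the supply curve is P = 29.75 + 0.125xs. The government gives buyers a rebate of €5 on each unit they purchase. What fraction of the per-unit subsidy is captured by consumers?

Pre-subsidy: 301 - 0.5x = 29.75 + 0.125x gives x* = 434 and P* = 84.
With the rebate, buyers effectively pay Pb = Ps − 5, where Ps is the price sellers receive.
On the curves, Pb = 301 - 0.5x and Ps = 29.75 + 0.125x; the wedge Ps − Pb = 5 gives 29.75 + 0.125x − (301 - 0.5x) = 5, so x' = 442.
Then Pb = 301 − 0.5·442 = 80 and Ps = 29.75 + 0.125·442 = 85.
Buyers' price falls by P* − Pb = 84 − 80 = 4; sellers' price rises by Ps − P* = 85 − 84 = 1.
So consumers capture 4/5 = 0.8 of each unit of subsidy.

Consumer share = 0.8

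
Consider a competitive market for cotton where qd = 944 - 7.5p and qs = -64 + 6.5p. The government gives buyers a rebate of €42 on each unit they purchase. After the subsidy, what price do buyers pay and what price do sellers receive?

Buyers pay €52.5; sellers receive €94.5

Pre-subsidy: 944 - 7.5p = -64 + 6.5p gives p* = 72, q* = 404.
With the rebate, buyers effectively pay pb = ps − 42, where ps is the price sellers receive.
Demand in terms of ps becomes qd = 944 − 7.5(ps − 42) = 1259 - 7.5ps. Setting this equal to supply: 1259 - 7.5ps = -64 + 6.5ps, so ps = 94.5.
Buyers pay pb = 94.5 − 42 = 52.5; q' = -64 + 6.5·94.5 = 550.25.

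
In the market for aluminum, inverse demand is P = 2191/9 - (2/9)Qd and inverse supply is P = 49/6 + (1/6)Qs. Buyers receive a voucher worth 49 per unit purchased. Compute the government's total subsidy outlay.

Pre-subsidy: 2191/9 - (2/9)Q = 49/6 + (1/6)Q gives Q* = 605 and P* = 109.
With the rebate, buyers effectively pay Pb = Ps − 49, where Ps is the price sellers receive.
On the curves, Pb = 2191/9 - (2/9)Q and Ps = 49/6 + (1/6)Q; the wedge Ps − Pb = 49 gives 49/6 + (1/6)Q − (2191/9 - (2/9)Q) = 49, so Q' = 731.
Then Pb = 2191/9 − (2/9)·731 = 81 and Ps = 49/6 + (1/6)·731 = 130.
Government outlay = subsidy × quantity = 49 × 731 = 35819.

Government cost = 35819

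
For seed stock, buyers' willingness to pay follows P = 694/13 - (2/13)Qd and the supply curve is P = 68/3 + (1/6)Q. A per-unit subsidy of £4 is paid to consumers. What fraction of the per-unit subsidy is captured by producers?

Pre-subsidy: 694/13 - (2/13)Q = 68/3 + (1/6)Q gives Q* = 95.84 and P* = 38.64.
With the rebate, buyers effectively pay Pb = Ps − 4, where Ps is the price sellers receive.
On the curves, Pb = 694/13 - (2/13)Q and Ps = 68/3 + (1/6)Q; the wedge Ps − Pb = 4 gives 68/3 + (1/6)Q − (694/13 - (2/13)Q) = 4, so Q' = 108.32.
Then Pb = 694/13 − (2/13)·108.32 = 36.72 and Ps = 68/3 + (1/6)·108.32 = 40.72.
Buyers' price falls by P* − Pb = 38.64 − 36.72 = 1.92; sellers' price rises by Ps − P* = 40.72 − 38.64 = 2.08.
So producers capture 2.08/4 = 0.52 of each unit of subsidy.

Producer share = 0.52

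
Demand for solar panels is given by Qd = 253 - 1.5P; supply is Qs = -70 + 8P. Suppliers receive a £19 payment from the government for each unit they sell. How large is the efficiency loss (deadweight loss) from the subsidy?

Deadweight loss = £228

Pre-subsidy: 253 - 1.5P = -70 + 8P gives P* = 34, Q* = 202.
With the subsidy, sellers receive Ps = Pb + 19 for each unit, where Pb is the price buyers pay.
Supply in terms of Pb becomes Qs = -70 + 8(Pb + 19) = 82 + 8Pb. Setting this equal to demand: 253 - 1.5Pb = 82 + 8Pb, so Pb = 18.
Sellers receive Ps = 18 + 19 = 37; Q' = 253 − 1.5·18 = 226.
The subsidy expands output by 226 − 202 = 24 past the efficient level; on those units the gap between marginal cost and willingness to pay runs from 0 up to 19.
DWL = ½ × 19 × 24 = 228.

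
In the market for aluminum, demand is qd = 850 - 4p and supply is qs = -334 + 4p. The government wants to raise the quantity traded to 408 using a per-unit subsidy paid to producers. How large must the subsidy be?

Required subsidy s = 75 per unit

At q = 408, invert demand for the buyer price: pb = (850 − 408)/4 = 110.5; invert supply for the seller price: ps = (408 − (-334))/4 = 185.5.
The subsidy must fill the gap: s = ps − pb = 185.5 − 110.5 = 75.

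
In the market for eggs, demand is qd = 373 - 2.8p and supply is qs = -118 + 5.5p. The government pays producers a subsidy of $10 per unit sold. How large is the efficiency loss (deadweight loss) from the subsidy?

Deadweight loss = 7700/83

Pre-subsidy: 373 - 2.8p = -118 + 5.5p gives p* = 4910/83, q* = 17211/83.
With the subsidy, sellers receive ps = pb + 10 for each unit, where pb is the price buyers pay.
Supply in terms of pb becomes qs = -118 + 5.5(pb + 10) = -63 + 5.5pb. Setting this equal to demand: 373 - 2.8pb = -63 + 5.5pb, so pb = 4360/83.
Sellers receive ps = 4360/83 + 10 = 5190/83; q' = 373 − 2.8·(4360/83) = 18751/83.
The subsidy expands output by 18751/83 − 17211/83 = 1540/83 past the efficient level; on those units the gap between marginal cost and willingness to pay runs from 0 up to 10.
DWL = ½ × 10 × 1540/83 = 7700/83.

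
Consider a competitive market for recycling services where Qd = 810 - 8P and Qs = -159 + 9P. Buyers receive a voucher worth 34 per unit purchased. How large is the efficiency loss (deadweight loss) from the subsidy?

Deadweight loss = 2448

Pre-subsidy: 810 - 8P = -159 + 9P gives P* = 57, Q* = 354.
With the rebate, buyers effectively pay Pb = Ps − 34, where Ps is the price sellers receive.
Demand in terms of Ps becomes Qd = 810 − 8(Ps − 34) = 1082 - 8Ps. Setting this equal to supply: 1082 - 8Ps = -159 + 9Ps, so Ps = 73.
Buyers pay Pb = 73 − 34 = 39; Q' = -159 + 9·73 = 498.
The subsidy expands output by 498 − 354 = 144 past the efficient level; on those units the gap between marginal cost and willingness to pay runs from 0 up to 34.
DWL = ½ × 34 × 144 = 2448.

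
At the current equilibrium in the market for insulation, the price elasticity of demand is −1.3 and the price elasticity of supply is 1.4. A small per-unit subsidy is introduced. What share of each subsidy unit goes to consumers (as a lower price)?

Consumer share = 14/27

For a small subsidy around the equilibrium, the benefit split depends on the relative slopes, which at a point are proportional to the elasticities.
Buyer share = εs/(εs + |εd|) = 1.4/(1.4 + 1.3) = 14/27; seller share = |εd|/(εs + |εd|) = 13/27.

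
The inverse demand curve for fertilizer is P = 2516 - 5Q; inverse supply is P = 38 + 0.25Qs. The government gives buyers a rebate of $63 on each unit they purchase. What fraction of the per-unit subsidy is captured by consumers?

Consumer share = 20/21

Pre-subsidy: 2516 - 5Q = 38 + 0.25Q gives Q* = 472 and P* = 156.
With the rebate, buyers effectively pay Pb = Ps − 63, where Ps is the price sellers receive.
On the curves, Pb = 2516 - 5Q and Ps = 38 + 0.25Q; the wedge Ps − Pb = 63 gives 38 + 0.25Q − (2516 - 5Q) = 63, so Q' = 484.
Then Pb = 2516 − 5·484 = 96 and Ps = 38 + 0.25·484 = 159.
Buyers' price falls by P* − Pb = 156 − 96 = 60; sellers' price rises by Ps − P* = 159 − 156 = 3.
So consumers capture 60/63 = 20/21 of each unit of subsidy.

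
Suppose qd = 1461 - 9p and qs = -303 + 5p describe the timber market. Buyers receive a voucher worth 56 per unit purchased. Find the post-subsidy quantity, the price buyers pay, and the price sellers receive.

q' = 507; buyers pay 106; sellers receive 162

Pre-subsidy: 1461 - 9p = -303 + 5p gives p* = 126, q* = 327.
With the rebate, buyers effectively pay pb = ps − 56, where ps is the price sellers receive.
Demand in terms of ps becomes qd = 1461 − 9(ps − 56) = 1965 - 9ps. Setting this equal to supply: 1965 - 9ps = -303 + 5ps, so ps = 162.
Buyers pay pb = 162 − 56 = 106; q' = -303 + 5·162 = 507.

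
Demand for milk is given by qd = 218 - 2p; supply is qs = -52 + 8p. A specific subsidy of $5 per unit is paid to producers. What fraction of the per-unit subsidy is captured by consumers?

Consumer share = 0.8

Pre-subsidy: 218 - 2p = -52 + 8p gives p* = 27, q* = 164.
With the subsidy, sellers receive ps = pb + 5 for each unit, where pb is the price buyers pay.
Supply in terms of pb becomes qs = -52 + 8(pb + 5) = -12 + 8pb. Setting this equal to demand: 218 - 2pb = -12 + 8pb, so pb = 23.
Sellers receive ps = 23 + 5 = 28; q' = 218 − 2·23 = 172.
Buyers' price falls by p* − pb = 27 − 23 = 4; sellers' price rises by ps − p* = 28 − 27 = 1.
So consumers capture 4/5 = 0.8 of each unit of subsidy.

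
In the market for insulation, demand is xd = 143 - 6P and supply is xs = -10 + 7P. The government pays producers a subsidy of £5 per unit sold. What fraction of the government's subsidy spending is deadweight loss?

Pre-subsidy: 143 - 6P = -10 + 7P gives P* = 153/13, x* = 941/13.
With the subsidy, sellers receive Ps = Pb + 5 for each unit, where Pb is the price buyers pay.
Supply in terms of Pb becomes xs = -10 + 7(Pb + 5) = 25 + 7Pb. Setting this equal to demand: 143 - 6Pb = 25 + 7Pb, so Pb = 118/13.
Sellers receive Ps = 118/13 + 5 = 183/13; x' = 143 − 6·(118/13) = 1151/13.
ΔCS = ½(941/13 + 1151/13)(153/13 − 118/13) = 36610/169; ΔPS = ½(941/13 + 1151/13)(183/13 − 153/13) = 31380/169.
Government spending = 5 × 1151/13 = 5755/13.
DWL = ½ × 5 × (1151/13 − 941/13) = 525/13; fraction = (525/13) / (5755/13) = 105/1151.

DWL / government spending = 105/1151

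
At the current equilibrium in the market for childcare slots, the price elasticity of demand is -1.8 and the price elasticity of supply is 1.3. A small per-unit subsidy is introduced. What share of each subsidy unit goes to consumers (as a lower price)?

For a small subsidy around the equilibrium, the benefit split depends on the relative slopes, which at a point are proportional to the elasticities.
Buyer share = εs/(εs + |εd|) = 1.3/(1.3 + 1.8) = 13/31; seller share = |εd|/(εs + |εd|) = 18/31.

Consumer share = 13/31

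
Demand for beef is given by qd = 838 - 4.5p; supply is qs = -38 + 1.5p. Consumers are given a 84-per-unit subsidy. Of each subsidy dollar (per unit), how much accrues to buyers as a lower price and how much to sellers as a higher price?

Pre-subsidy: 838 - 4.5p = -38 + 1.5p gives p* = 146, q* = 181.
With the rebate, buyers effectively pay pb = ps − 84, where ps is the price sellers receive.
Demand in terms of ps becomes qd = 838 − 4.5(ps − 84) = 1216 - 4.5ps. Setting this equal to supply: 1216 - 4.5ps = -38 + 1.5ps, so ps = 209.
Buyers pay pb = 209 − 84 = 125; q' = -38 + 1.5·209 = 275.5.
Buyers' price falls by p* − pb = 146 − 125 = 21; sellers' price rises by ps − p* = 209 − 146 = 63.

Buyers gain 21 per unit; sellers gain 63 per unit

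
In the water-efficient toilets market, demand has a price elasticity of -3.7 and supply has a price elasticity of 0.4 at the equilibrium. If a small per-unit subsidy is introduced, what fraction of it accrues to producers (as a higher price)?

Producer share = 37/41

For a small subsidy around the equilibrium, the benefit split depends on the relative slopes, which at a point are proportional to the elasticities.
Buyer share = εs/(εs + |εd|) = 0.4/(0.4 + 3.7) = 4/41; seller share = |εd|/(εs + |εd|) = 37/41.
So producers capture 37/41 of the subsidy.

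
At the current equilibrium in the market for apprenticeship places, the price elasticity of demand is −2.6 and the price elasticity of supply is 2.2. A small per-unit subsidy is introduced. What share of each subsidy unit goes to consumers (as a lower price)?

Consumer share = 11/24

For a small subsidy around the equilibrium, the benefit split depends on the relative slopes, which at a point are proportional to the elasticities.
Buyer share = εs/(εs + |εd|) = 2.2/(2.2 + 2.6) = 11/24; seller share = |εd|/(εs + |εd|) = 13/24.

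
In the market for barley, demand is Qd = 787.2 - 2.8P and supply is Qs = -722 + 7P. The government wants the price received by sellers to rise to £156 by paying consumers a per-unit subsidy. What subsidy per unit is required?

At a seller price of 156, quantity supplied is -722 + 7·156 = 370.
Buyers absorb 370 only when they pay Pb with 787.2 − 2.8·Pb = 370, i.e. Pb = 149.
s = Ps − Pb = 156 − 149 = 7.

Required subsidy s = £7 per unit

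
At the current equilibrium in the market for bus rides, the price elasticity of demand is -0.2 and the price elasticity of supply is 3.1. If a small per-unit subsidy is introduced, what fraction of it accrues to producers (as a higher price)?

For a small subsidy around the equilibrium, the benefit split depends on the relative slopes, which at a point are proportional to the elasticities.
Buyer share = εs/(εs + |εd|) = 3.1/(3.1 + 0.2) = 31/33; seller share = |εd|/(εs + |εd|) = 2/33.
So producers capture 2/33 of the subsidy.

Producer share = 2/33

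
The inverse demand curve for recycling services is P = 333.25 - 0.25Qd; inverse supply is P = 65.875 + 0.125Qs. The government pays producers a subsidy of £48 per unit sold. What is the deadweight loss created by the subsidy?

Deadweight loss = £3072

Pre-subsidy: 333.25 - 0.25Q = 65.875 + 0.125Q gives Q* = 713 and P* = 155.
With the subsidy, sellers receive Ps = Pb + 48 for each unit, where Pb is the price buyers pay.
On the curves, Pb = 333.25 - 0.25Q and Ps = 65.875 + 0.125Q; the wedge Ps − Pb = 48 gives 65.875 + 0.125Q − (333.25 - 0.25Q) = 48, so Q' = 841.
Then Pb = 333.25 − 0.25·841 = 123 and Ps = 65.875 + 0.125·841 = 171.
The subsidy expands output by 841 − 713 = 128 past the efficient level; on those units the gap between marginal cost and willingness to pay runs from 0 up to 48.
DWL = ½ × 48 × 128 = 3072.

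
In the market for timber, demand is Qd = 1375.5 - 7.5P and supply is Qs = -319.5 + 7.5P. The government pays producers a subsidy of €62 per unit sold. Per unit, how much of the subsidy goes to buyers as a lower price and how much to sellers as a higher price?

Pre-subsidy: 1375.5 - 7.5P = -319.5 + 7.5P gives P* = 113, Q* = 528.
With the subsidy, sellers receive Ps = Pb + 62 for each unit, where Pb is the price buyers pay.
Supply in terms of Pb becomes Qs = -319.5 + 7.5(Pb + 62) = 145.5 + 7.5Pb. Setting this equal to demand: 1375.5 - 7.5Pb = 145.5 + 7.5Pb, so Pb = 82.
Sellers receive Ps = 82 + 62 = 144; Q' = 1375.5 − 7.5·82 = 760.5.
Buyers' price falls by P* − Pb = 113 − 82 = 31; sellers' price rises by Ps − P* = 144 − 113 = 31.

Buyers gain €31 per unit; sellers gain €31 per unit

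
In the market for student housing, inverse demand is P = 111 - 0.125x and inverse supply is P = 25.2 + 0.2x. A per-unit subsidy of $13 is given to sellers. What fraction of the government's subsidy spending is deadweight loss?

Pre-subsidy: 111 - 0.125x = 25.2 + 0.2x gives x* = 264 and P* = 78.
With the subsidy, sellers receive Ps = Pb + 13 for each unit, where Pb is the price buyers pay.
On the curves, Pb = 111 - 0.125x and Ps = 25.2 + 0.2x; the wedge Ps − Pb = 13 gives 25.2 + 0.2x − (111 - 0.125x) = 13, so x' = 304.
Then Pb = 111 − 0.125·304 = 73 and Ps = 25.2 + 0.2·304 = 86.
ΔCS = ½(264 + 304)(78 − 73) = 1420; ΔPS = ½(264 + 304)(86 − 78) = 2272.
Government spending = 13 × 304 = 3952.
DWL = ½ × 13 × (304 − 264) = 260; fraction = 260 / 3952 = 5/76.

DWL / government spending = 5/76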